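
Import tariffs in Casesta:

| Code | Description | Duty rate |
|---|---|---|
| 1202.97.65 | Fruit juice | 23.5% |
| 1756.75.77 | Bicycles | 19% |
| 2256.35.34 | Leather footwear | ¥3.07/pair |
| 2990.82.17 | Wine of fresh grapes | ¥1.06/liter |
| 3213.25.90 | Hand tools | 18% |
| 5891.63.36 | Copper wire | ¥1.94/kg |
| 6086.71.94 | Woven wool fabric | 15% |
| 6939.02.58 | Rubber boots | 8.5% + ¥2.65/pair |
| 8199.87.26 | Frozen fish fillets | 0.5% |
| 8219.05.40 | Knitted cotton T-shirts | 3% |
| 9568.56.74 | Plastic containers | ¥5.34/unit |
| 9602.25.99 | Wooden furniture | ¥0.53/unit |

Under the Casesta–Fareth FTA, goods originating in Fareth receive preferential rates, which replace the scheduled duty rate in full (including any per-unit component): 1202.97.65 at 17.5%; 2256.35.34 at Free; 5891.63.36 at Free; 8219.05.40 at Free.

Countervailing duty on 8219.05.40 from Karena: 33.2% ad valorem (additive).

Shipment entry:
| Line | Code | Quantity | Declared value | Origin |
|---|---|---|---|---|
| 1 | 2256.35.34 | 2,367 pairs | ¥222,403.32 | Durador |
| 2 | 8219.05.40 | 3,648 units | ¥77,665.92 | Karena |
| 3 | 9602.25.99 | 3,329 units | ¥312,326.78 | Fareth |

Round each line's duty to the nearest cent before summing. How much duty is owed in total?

¥37,146.12

Line 1 (2256.35.34, Durador, 2,367 pairs, ¥222,403.32):
Base rate for 2256.35.34 is ¥3.07/pair.
2256.35.34 has an FTA preferential rate, but origin Durador is not Fareth; base rate stands.
Duty = 2,367 × ¥3.07 = ¥7,266.69.
Line 2 (8219.05.40, Karena, 3,648 units, ¥77,665.92):
Base rate for 8219.05.40 is 3%.
8219.05.40 has an FTA preferential rate, but origin Karena is not Fareth; base rate stands.
Additional duty on 8219.05.40 from Karena: +33.2%. Applied ad valorem rate: 3% + 33.2% = 36.2%.
Duty = ¥77,665.92 × 36.2% = ¥28,115.06.
Line 3 (9602.25.99, Fareth, 3,329 units, ¥312,326.78):
Base rate for 9602.25.99 is ¥0.53/unit.
Origin Fareth is the FTA partner but 9602.25.99 is not on the preference list; base rate stands.
Duty = 3,329 × ¥0.53 = ¥1,764.37.
Total = ¥7,266.69 + ¥28,115.06 + ¥1,764.37 = ¥37,146.12.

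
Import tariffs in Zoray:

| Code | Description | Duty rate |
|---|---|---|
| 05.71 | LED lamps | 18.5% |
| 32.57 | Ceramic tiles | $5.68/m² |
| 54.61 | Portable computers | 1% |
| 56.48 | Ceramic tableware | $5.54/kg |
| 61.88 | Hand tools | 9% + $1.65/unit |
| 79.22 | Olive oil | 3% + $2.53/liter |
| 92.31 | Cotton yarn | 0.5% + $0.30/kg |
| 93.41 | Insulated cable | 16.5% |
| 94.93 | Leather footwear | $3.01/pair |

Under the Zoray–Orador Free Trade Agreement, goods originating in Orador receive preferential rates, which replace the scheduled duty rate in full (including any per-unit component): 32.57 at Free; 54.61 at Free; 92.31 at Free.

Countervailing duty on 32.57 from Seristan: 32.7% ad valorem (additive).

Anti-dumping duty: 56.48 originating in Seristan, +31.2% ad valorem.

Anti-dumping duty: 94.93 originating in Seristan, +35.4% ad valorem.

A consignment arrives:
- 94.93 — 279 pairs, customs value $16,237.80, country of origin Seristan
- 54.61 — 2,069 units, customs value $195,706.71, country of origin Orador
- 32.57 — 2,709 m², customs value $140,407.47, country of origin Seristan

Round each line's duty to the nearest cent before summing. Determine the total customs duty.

Line 1 (94.93, Seristan, 279 pairs, $16,237.80):
Base rate for 94.93 is $3.01/pair.
Additional duty on 94.93 from Seristan: +35.4% ad valorem. Applied ad valorem rate = 35.4%.
Duty = $16,237.80 × 35.4% + 279 × $3.01 = $6,587.97.
Line 2 (54.61, Orador, 2,069 units, $195,706.71):
Base rate for 54.61 is 1%.
Origin Orador qualifies under the Zoray–Orador agreement and 54.61 is covered: preferential rate Free applies instead.
Duty = $195,706.71 × 0% = $0.00.
Line 3 (32.57, Seristan, 2,709 m², $140,407.47):
Base rate for 32.57 is $5.68/m².
32.57 has an FTA preferential rate, but origin Seristan is not Orador; base rate stands.
Additional duty on 32.57 from Seristan: +32.7% ad valorem. Applied ad valorem rate = 32.7%.
Duty = $140,407.47 × 32.7% + 2,709 × $5.68 = $61,300.36.
Total = $6,587.97 + $0.00 + $61,300.36 = $67,888.33.

$67,888.33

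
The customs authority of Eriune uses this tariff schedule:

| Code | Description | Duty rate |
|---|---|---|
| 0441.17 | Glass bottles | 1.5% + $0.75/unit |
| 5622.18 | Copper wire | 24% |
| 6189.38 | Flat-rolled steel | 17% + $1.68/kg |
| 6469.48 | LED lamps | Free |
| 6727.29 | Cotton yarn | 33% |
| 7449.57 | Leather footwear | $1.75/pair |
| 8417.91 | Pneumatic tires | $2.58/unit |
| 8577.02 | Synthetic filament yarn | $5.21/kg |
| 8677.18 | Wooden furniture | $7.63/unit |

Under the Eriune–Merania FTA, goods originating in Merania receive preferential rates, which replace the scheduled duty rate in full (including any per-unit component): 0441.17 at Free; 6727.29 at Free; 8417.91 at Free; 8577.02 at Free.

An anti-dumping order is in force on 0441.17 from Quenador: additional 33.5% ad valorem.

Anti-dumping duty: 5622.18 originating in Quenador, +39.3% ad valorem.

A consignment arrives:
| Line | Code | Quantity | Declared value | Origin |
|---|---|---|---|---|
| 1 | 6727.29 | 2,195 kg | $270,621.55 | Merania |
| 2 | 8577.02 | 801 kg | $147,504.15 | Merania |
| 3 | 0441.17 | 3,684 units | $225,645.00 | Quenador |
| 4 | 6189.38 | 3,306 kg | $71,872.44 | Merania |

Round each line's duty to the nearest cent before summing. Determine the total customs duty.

Line 1 (6727.29, Merania, 2,195 kg, $270,621.55):
Base rate for 6727.29 is 33%.
Origin Merania qualifies under the Eriune–Merania agreement and 6727.29 is covered: preferential rate Free applies instead.
Duty = $270,621.55 × 0% = $0.00.
Line 2 (8577.02, Merania, 801 kg, $147,504.15):
Base rate for 8577.02 is $5.21/kg.
Origin Merania qualifies under the Eriune–Merania agreement and 8577.02 is covered: preferential rate Free applies instead.
Duty = $147,504.15 × 0% = $0.00.
Line 3 (0441.17, Quenador, 3,684 units, $225,645.00):
Base rate for 0441.17 is 1.5% + $0.75/unit.
0441.17 has an FTA preferential rate, but origin Quenador is not Merania; base rate stands.
Additional duty on 0441.17 from Quenador: +33.5%. Applied ad valorem rate: 1.5% + 33.5% = 35%.
Duty = $225,645.00 × 35% + 3,684 × $0.75 = $81,738.75.
Line 4 (6189.38, Merania, 3,306 kg, $71,872.44):
Base rate for 6189.38 is 17% + $1.68/kg.
Origin Merania is the FTA partner but 6189.38 is not on the preference list; base rate stands.
Duty = $71,872.44 × 17% + 3,306 × $1.68 = $17,772.39.
Total = $0.00 + $0.00 + $81,738.75 + $17,772.39 = $99,511.14.

$99,511.14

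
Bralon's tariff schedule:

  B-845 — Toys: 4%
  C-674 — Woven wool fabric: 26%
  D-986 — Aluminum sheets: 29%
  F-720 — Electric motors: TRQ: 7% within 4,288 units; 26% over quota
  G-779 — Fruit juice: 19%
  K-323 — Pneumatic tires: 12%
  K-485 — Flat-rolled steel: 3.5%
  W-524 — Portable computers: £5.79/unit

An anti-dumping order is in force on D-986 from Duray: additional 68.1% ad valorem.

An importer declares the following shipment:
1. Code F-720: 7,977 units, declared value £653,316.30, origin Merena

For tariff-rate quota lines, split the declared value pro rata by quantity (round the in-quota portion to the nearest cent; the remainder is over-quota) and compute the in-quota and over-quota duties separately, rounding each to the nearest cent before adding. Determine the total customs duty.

Line 1 (F-720, Merena, 7,977 units, £653,316.30):
Code F-720 is under a tariff-rate quota (threshold 4,288 units). In-quota: 4,288 units at 7%; over-quota: 3,689 units at 26%.
Pro-rata value split: in-quota = £653,316.30 × 4,288/7,977 = £351,187.20; over-quota = £653,316.30 − £351,187.20 = £302,129.10.
In-quota duty = £351,187.20 × 7% = £24,583.10. Over-quota duty = £302,129.10 × 26% = £78,553.57.
Line duty = £24,583.10 + £78,553.57 = £103,136.67.

£103,136.67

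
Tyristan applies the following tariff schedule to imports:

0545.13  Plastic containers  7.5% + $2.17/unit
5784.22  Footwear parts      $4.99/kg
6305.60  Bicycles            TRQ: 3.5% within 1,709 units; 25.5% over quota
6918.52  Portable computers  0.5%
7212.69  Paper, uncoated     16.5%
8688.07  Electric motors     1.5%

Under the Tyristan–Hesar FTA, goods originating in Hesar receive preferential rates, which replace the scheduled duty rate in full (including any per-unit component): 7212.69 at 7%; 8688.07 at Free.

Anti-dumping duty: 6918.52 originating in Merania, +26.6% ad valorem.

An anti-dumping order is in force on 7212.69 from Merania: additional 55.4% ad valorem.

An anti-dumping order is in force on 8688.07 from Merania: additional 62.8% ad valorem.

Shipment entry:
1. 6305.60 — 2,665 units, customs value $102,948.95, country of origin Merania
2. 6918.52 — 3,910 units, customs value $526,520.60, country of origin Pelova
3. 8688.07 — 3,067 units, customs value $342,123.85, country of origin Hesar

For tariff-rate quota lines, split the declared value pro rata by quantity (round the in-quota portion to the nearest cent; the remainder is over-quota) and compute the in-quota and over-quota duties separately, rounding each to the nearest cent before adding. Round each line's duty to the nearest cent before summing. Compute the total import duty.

$14,360.47

Line 1 (6305.60, Merania, 2,665 units, $102,948.95):
Code 6305.60 is under a tariff-rate quota (threshold 1,709 units). In-quota: 1,709 units at 3.5%; over-quota: 956 units at 25.5%.
Pro-rata value split: in-quota = $102,948.95 × 1,709/2,665 = $66,018.67; over-quota = $102,948.95 − $66,018.67 = $36,930.28.
In-quota duty = $66,018.67 × 3.5% = $2,310.65. Over-quota duty = $36,930.28 × 25.5% = $9,417.22.
Line duty = $2,310.65 + $9,417.22 = $11,727.87.
Line 2 (6918.52, Pelova, 3,910 units, $526,520.60):
Base rate for 6918.52 is 0.5%.
The additional-duty order on 6918.52 targets Merania, not Pelova; it does not apply.
Duty = $526,520.60 × 0.5% = $2,632.60.
Line 3 (8688.07, Hesar, 3,067 units, $342,123.85):
Base rate for 8688.07 is 1.5%.
Origin Hesar qualifies under the Tyristan–Hesar agreement and 8688.07 is covered: preferential rate Free applies instead.
The additional-duty order on 8688.07 targets Merania, not Hesar; it does not apply.
Duty = $342,123.85 × 0% = $0.00.
Total = $11,727.87 + $2,632.60 + $0.00 = $14,360.47.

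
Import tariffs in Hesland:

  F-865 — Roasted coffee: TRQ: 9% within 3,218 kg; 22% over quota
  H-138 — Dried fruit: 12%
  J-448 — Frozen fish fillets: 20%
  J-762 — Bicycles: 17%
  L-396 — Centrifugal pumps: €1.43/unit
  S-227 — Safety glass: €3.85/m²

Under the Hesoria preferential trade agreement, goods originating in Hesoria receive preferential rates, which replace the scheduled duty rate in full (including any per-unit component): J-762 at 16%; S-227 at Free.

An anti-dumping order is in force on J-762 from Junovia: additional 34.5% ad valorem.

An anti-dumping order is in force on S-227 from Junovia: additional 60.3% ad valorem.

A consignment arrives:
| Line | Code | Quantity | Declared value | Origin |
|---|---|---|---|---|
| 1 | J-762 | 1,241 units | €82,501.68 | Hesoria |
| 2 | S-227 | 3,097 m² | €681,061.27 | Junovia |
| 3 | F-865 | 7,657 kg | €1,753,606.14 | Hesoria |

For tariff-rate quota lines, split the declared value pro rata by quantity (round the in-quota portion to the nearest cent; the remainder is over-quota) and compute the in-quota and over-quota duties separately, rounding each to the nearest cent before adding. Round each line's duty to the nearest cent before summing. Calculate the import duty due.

Line 1 (J-762, Hesoria, 1,241 units, €82,501.68):
Base rate for J-762 is 17%.
Origin Hesoria qualifies under the Hesland–Hesoria agreement and J-762 is covered: preferential rate 16% applies instead.
The additional-duty order on J-762 targets Junovia, not Hesoria; it does not apply.
Duty = €82,501.68 × 16% = €13,200.27.
Line 2 (S-227, Junovia, 3,097 m², €681,061.27):
Base rate for S-227 is €3.85/m².
S-227 has an FTA preferential rate, but origin Junovia is not Hesoria; base rate stands.
Additional duty on S-227 from Junovia: +60.3% ad valorem. Applied ad valorem rate = 60.3%.
Duty = €681,061.27 × 60.3% + 3,097 × €3.85 = €422,603.40.
Line 3 (F-865, Hesoria, 7,657 kg, €1,753,606.14):
Code F-865 is under a tariff-rate quota (threshold 3,218 kg). In-quota: 3,218 kg at 9%; over-quota: 4,439 kg at 22%.
Pro-rata value split: in-quota = €1,753,606.14 × 3,218/7,657 = €736,986.36; over-quota = €1,753,606.14 − €736,986.36 = €1,016,619.78.
In-quota duty = €736,986.36 × 9% = €66,328.77. Over-quota duty = €1,016,619.78 × 22% = €223,656.35.
Line duty = €66,328.77 + €223,656.35 = €289,985.12.
Total = €13,200.27 + €422,603.40 + €289,985.12 = €725,788.79.

€725,788.79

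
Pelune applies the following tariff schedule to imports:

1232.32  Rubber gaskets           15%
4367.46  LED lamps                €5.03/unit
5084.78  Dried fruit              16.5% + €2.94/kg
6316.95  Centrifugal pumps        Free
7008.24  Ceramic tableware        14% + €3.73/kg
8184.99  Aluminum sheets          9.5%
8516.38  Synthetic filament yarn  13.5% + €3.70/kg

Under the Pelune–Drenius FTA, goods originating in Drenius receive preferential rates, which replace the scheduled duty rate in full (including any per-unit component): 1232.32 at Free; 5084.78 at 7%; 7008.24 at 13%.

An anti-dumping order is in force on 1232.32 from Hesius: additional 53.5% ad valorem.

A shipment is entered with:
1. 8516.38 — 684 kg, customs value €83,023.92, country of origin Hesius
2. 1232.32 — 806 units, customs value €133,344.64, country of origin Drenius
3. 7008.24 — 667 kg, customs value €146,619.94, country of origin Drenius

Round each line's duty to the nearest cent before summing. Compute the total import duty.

€32,799.62

Line 1 (8516.38, Hesius, 684 kg, €83,023.92):
Base rate for 8516.38 is 13.5% + €3.70/kg.
Duty = €83,023.92 × 13.5% + 684 × €3.70 = €13,739.03.
Line 2 (1232.32, Drenius, 806 units, €133,344.64):
Base rate for 1232.32 is 15%.
Origin Drenius qualifies under the Pelune–Drenius agreement and 1232.32 is covered: preferential rate Free applies instead.
The additional-duty order on 1232.32 targets Hesius, not Drenius; it does not apply.
Duty = €133,344.64 × 0% = €0.00.
Line 3 (7008.24, Drenius, 667 kg, €146,619.94):
Base rate for 7008.24 is 14% + €3.73/kg.
Origin Drenius qualifies under the Pelune–Drenius agreement and 7008.24 is covered: preferential rate 13% applies instead.
Duty = €146,619.94 × 13% = €19,060.59.
Total = €13,739.03 + €0.00 + €19,060.59 = €32,799.62.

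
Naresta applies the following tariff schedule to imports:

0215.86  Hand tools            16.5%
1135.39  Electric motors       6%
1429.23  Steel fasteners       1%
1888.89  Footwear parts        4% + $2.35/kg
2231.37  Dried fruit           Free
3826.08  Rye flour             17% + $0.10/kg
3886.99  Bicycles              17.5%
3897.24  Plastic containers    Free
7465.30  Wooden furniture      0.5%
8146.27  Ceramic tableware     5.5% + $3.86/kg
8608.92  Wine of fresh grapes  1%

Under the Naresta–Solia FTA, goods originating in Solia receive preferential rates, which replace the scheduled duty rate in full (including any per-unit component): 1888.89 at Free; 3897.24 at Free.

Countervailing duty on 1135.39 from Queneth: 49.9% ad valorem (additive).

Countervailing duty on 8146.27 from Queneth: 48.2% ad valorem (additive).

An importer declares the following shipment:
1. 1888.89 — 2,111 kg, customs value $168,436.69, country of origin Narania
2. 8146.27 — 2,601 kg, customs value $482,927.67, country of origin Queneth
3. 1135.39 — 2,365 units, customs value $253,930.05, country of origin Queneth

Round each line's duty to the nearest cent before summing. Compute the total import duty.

$423,017.24

Line 1 (1888.89, Narania, 2,111 kg, $168,436.69):
Base rate for 1888.89 is 4% + $2.35/kg.
1888.89 has an FTA preferential rate, but origin Narania is not Solia; base rate stands.
Duty = $168,436.69 × 4% + 2,111 × $2.35 = $11,698.32.
Line 2 (8146.27, Queneth, 2,601 kg, $482,927.67):
Base rate for 8146.27 is 5.5% + $3.86/kg.
Additional duty on 8146.27 from Queneth: +48.2%. Applied ad valorem rate: 5.5% + 48.2% = 53.7%.
Duty = $482,927.67 × 53.7% + 2,601 × $3.86 = $269,372.02.
Line 3 (1135.39, Queneth, 2,365 units, $253,930.05):
Base rate for 1135.39 is 6%.
Additional duty on 1135.39 from Queneth: +49.9%. Applied ad valorem rate: 6% + 49.9% = 55.9%.
Duty = $253,930.05 × 55.9% = $141,946.90.
Total = $11,698.32 + $269,372.02 + $141,946.90 = $423,017.24.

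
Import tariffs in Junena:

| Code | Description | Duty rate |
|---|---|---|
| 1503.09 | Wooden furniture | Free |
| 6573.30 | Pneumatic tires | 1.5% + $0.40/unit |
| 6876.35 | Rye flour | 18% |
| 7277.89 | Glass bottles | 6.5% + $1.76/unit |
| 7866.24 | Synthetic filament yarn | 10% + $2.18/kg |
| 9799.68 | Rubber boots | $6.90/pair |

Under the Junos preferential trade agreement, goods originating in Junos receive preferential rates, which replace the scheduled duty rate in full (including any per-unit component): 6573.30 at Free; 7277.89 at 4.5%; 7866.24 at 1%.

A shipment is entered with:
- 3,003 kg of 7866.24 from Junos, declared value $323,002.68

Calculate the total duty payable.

$3,230.03

Line 1 (7866.24, Junos, 3,003 kg, $323,002.68):
Base rate for 7866.24 is 10% + $2.18/kg.
Origin Junos qualifies under the Junena–Junos agreement and 7866.24 is covered: preferential rate 1% applies instead.
Duty = $323,002.68 × 1% = $3,230.03.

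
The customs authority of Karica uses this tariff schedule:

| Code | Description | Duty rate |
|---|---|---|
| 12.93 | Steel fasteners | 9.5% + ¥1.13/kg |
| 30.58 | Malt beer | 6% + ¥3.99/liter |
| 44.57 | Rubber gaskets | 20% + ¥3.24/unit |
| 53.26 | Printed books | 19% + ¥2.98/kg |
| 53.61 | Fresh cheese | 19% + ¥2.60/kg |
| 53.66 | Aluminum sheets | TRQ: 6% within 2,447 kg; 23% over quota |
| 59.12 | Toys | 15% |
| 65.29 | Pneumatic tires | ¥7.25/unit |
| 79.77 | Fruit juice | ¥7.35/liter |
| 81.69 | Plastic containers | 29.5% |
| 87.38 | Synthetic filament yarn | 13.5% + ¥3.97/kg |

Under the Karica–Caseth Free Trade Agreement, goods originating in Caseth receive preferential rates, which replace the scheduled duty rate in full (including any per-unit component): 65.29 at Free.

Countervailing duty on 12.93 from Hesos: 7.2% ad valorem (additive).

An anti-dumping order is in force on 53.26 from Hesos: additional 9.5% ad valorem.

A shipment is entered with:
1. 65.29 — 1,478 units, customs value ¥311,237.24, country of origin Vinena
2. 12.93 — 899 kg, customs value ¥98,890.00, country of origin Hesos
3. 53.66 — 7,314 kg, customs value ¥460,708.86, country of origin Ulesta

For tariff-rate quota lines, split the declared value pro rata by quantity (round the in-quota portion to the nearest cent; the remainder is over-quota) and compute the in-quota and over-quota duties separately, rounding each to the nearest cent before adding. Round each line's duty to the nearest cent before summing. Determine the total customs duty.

Line 1 (65.29, Vinena, 1,478 units, ¥311,237.24):
Base rate for 65.29 is ¥7.25/unit.
65.29 has an FTA preferential rate, but origin Vinena is not Caseth; base rate stands.
Duty = 1,478 × ¥7.25 = ¥10,715.50.
Line 2 (12.93, Hesos, 899 kg, ¥98,890.00):
Base rate for 12.93 is 9.5% + ¥1.13/kg.
Additional duty on 12.93 from Hesos: +7.2%. Applied ad valorem rate: 9.5% + 7.2% = 16.7%.
Duty = ¥98,890.00 × 16.7% + 899 × ¥1.13 = ¥17,530.50.
Line 3 (53.66, Ulesta, 7,314 kg, ¥460,708.86):
Code 53.66 is under a tariff-rate quota (threshold 2,447 kg). In-quota: 2,447 kg at 6%; over-quota: 4,867 kg at 23%.
Pro-rata value split: in-quota = ¥460,708.86 × 2,447/7,314 = ¥154,136.53; over-quota = ¥460,708.86 − ¥154,136.53 = ¥306,572.33.
In-quota duty = ¥154,136.53 × 6% = ¥9,248.19. Over-quota duty = ¥306,572.33 × 23% = ¥70,511.64.
Line duty = ¥9,248.19 + ¥70,511.64 = ¥79,759.83.
Total = ¥10,715.50 + ¥17,530.50 + ¥79,759.83 = ¥108,005.83.

¥108,005.83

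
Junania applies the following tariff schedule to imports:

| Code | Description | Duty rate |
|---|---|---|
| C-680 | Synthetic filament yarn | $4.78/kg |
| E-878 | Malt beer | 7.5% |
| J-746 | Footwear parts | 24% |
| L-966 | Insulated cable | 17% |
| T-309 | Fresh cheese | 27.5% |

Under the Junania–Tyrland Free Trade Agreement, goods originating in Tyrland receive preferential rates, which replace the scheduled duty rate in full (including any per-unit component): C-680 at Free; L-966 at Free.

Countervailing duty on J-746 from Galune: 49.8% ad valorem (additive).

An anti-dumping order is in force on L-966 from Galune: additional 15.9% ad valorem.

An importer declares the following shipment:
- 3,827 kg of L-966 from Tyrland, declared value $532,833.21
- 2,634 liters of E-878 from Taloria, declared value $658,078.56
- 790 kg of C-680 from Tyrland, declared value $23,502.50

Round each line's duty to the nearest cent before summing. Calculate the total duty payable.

Line 1 (L-966, Tyrland, 3,827 kg, $532,833.21):
Base rate for L-966 is 17%.
Origin Tyrland qualifies under the Junania–Tyrland agreement and L-966 is covered: preferential rate Free applies instead.
The additional-duty order on L-966 targets Galune, not Tyrland; it does not apply.
Duty = $532,833.21 × 0% = $0.00.
Line 2 (E-878, Taloria, 2,634 liters, $658,078.56):
Base rate for E-878 is 7.5%.
Duty = $658,078.56 × 7.5% = $49,355.89.
Line 3 (C-680, Tyrland, 790 kg, $23,502.50):
Base rate for C-680 is $4.78/kg.
Origin Tyrland qualifies under the Junania–Tyrland agreement and C-680 is covered: preferential rate Free applies instead.
Duty = $23,502.50 × 0% = $0.00.
Total = $0.00 + $49,355.89 + $0.00 = $49,355.89.

$49,355.89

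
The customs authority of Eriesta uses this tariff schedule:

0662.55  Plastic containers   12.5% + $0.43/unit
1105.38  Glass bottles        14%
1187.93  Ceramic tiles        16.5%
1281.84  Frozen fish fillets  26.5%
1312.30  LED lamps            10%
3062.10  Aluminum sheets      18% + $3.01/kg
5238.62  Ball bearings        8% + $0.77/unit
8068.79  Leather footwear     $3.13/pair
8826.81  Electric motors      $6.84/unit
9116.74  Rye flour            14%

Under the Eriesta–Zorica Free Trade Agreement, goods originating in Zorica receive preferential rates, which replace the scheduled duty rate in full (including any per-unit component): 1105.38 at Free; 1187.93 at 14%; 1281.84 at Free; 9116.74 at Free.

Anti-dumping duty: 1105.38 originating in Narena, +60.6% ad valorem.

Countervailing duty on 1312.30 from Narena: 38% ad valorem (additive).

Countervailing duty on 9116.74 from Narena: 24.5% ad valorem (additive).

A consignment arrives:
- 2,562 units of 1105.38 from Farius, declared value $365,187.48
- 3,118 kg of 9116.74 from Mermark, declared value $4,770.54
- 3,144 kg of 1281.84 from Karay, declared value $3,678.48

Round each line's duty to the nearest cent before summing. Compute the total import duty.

$52,768.93

Line 1 (1105.38, Farius, 2,562 units, $365,187.48):
Base rate for 1105.38 is 14%.
1105.38 has an FTA preferential rate, but origin Farius is not Zorica; base rate stands.
The additional-duty order on 1105.38 targets Narena, not Farius; it does not apply.
Duty = $365,187.48 × 14% = $51,126.25.
Line 2 (9116.74, Mermark, 3,118 kg, $4,770.54):
Base rate for 9116.74 is 14%.
9116.74 has an FTA preferential rate, but origin Mermark is not Zorica; base rate stands.
The additional-duty order on 9116.74 targets Narena, not Mermark; it does not apply.
Duty = $4,770.54 × 14% = $667.88.
Line 3 (1281.84, Karay, 3,144 kg, $3,678.48):
Base rate for 1281.84 is 26.5%.
1281.84 has an FTA preferential rate, but origin Karay is not Zorica; base rate stands.
Duty = $3,678.48 × 26.5% = $974.80.
Total = $51,126.25 + $667.88 + $974.80 = $52,768.93.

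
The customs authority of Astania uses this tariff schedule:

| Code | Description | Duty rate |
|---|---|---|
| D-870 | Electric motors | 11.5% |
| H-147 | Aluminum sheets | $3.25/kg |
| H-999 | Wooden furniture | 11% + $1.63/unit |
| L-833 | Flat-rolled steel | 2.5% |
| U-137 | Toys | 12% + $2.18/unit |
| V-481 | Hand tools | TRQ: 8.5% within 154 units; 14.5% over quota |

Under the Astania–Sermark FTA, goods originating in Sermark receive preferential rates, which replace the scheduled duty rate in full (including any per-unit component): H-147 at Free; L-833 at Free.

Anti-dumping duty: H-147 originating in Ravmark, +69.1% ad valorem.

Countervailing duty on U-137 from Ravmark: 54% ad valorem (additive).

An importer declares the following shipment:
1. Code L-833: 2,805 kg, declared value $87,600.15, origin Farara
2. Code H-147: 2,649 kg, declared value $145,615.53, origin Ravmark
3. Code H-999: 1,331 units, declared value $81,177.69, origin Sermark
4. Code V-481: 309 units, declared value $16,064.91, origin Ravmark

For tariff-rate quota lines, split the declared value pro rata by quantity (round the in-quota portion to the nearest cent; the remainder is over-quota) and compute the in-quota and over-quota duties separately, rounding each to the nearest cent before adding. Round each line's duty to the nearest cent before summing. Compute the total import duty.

$124,367.69

Line 1 (L-833, Farara, 2,805 kg, $87,600.15):
Base rate for L-833 is 2.5%.
L-833 has an FTA preferential rate, but origin Farara is not Sermark; base rate stands.
Duty = $87,600.15 × 2.5% = $2,190.00.
Line 2 (H-147, Ravmark, 2,649 kg, $145,615.53):
Base rate for H-147 is $3.25/kg.
H-147 has an FTA preferential rate, but origin Ravmark is not Sermark; base rate stands.
Additional duty on H-147 from Ravmark: +69.1% ad valorem. Applied ad valorem rate = 69.1%.
Duty = $145,615.53 × 69.1% + 2,649 × $3.25 = $109,229.58.
Line 3 (H-999, Sermark, 1,331 units, $81,177.69):
Base rate for H-999 is 11% + $1.63/unit.
Origin Sermark is the FTA partner but H-999 is not on the preference list; base rate stands.
Duty = $81,177.69 × 11% + 1,331 × $1.63 = $11,099.08.
Line 4 (V-481, Ravmark, 309 units, $16,064.91):
Code V-481 is under a tariff-rate quota (threshold 154 units). In-quota: 154 units at 8.5%; over-quota: 155 units at 14.5%.
Pro-rata value split: in-quota = $16,064.91 × 154/309 = $8,006.46; over-quota = $16,064.91 − $8,006.46 = $8,058.45.
In-quota duty = $8,006.46 × 8.5% = $680.55. Over-quota duty = $8,058.45 × 14.5% = $1,168.48.
Line duty = $680.55 + $1,168.48 = $1,849.03.
Total = $2,190.00 + $109,229.58 + $11,099.08 + $1,849.03 = $124,367.69.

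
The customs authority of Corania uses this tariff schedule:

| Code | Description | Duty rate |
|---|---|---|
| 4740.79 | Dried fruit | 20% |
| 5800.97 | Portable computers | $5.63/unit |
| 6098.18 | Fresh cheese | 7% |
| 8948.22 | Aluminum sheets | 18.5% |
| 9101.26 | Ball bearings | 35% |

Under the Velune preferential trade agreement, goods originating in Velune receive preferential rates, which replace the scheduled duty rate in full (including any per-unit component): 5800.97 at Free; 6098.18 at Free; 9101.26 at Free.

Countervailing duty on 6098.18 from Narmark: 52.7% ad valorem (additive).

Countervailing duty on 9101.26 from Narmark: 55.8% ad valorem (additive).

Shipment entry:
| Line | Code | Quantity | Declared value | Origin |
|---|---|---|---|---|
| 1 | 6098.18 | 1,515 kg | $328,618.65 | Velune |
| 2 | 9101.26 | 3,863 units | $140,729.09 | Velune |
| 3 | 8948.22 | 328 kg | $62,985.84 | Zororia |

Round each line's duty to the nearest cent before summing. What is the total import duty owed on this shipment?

Line 1 (6098.18, Velune, 1,515 kg, $328,618.65):
Base rate for 6098.18 is 7%.
Origin Velune qualifies under the Corania–Velune agreement and 6098.18 is covered: preferential rate Free applies instead.
The additional-duty order on 6098.18 targets Narmark, not Velune; it does not apply.
Duty = $328,618.65 × 0% = $0.00.
Line 2 (9101.26, Velune, 3,863 units, $140,729.09):
Base rate for 9101.26 is 35%.
Origin Velune qualifies under the Corania–Velune agreement and 9101.26 is covered: preferential rate Free applies instead.
The additional-duty order on 9101.26 targets Narmark, not Velune; it does not apply.
Duty = $140,729.09 × 0% = $0.00.
Line 3 (8948.22, Zororia, 328 kg, $62,985.84):
Base rate for 8948.22 is 18.5%.
Duty = $62,985.84 × 18.5% = $11,652.38.
Total = $0.00 + $0.00 + $11,652.38 = $11,652.38.

$11,652.38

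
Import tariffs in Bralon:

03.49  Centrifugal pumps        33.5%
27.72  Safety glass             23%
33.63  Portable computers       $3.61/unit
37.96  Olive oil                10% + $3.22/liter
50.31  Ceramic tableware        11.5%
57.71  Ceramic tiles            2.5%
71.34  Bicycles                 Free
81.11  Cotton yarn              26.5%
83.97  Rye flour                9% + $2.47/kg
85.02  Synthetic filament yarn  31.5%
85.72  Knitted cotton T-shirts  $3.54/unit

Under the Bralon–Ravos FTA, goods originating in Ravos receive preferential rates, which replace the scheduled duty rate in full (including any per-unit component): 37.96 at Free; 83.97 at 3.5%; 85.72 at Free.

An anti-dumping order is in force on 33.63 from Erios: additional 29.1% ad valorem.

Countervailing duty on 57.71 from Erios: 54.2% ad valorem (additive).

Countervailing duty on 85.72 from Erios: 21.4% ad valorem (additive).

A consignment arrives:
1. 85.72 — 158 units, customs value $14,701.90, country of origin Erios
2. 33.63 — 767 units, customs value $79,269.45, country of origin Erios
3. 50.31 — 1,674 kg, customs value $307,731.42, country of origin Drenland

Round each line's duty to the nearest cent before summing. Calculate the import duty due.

Line 1 (85.72, Erios, 158 units, $14,701.90):
Base rate for 85.72 is $3.54/unit.
85.72 has an FTA preferential rate, but origin Erios is not Ravos; base rate stands.
Additional duty on 85.72 from Erios: +21.4% ad valorem. Applied ad valorem rate = 21.4%.
Duty = $14,701.90 × 21.4% + 158 × $3.54 = $3,705.53.
Line 2 (33.63, Erios, 767 units, $79,269.45):
Base rate for 33.63 is $3.61/unit.
Additional duty on 33.63 from Erios: +29.1% ad valorem. Applied ad valorem rate = 29.1%.
Duty = $79,269.45 × 29.1% + 767 × $3.61 = $25,836.28.
Line 3 (50.31, Drenland, 1,674 kg, $307,731.42):
Base rate for 50.31 is 11.5%.
Duty = $307,731.42 × 11.5% = $35,389.11.
Total = $3,705.53 + $25,836.28 + $35,389.11 = $64,930.92.

$64,930.92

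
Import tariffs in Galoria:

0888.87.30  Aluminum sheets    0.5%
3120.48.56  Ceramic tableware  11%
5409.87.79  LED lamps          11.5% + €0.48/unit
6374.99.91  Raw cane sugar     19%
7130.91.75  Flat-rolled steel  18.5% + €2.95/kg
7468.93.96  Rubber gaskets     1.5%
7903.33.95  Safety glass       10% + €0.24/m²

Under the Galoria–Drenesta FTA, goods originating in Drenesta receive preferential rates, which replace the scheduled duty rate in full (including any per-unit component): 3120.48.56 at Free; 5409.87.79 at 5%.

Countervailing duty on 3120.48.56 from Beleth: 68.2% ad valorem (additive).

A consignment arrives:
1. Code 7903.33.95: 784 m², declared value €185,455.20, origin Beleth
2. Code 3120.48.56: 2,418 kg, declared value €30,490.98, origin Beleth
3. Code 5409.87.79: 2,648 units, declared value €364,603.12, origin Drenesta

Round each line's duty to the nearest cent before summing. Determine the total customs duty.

€61,112.70

Line 1 (7903.33.95, Beleth, 784 m², €185,455.20):
Base rate for 7903.33.95 is 10% + €0.24/m².
Duty = €185,455.20 × 10% + 784 × €0.24 = €18,733.68.
Line 2 (3120.48.56, Beleth, 2,418 kg, €30,490.98):
Base rate for 3120.48.56 is 11%.
3120.48.56 has an FTA preferential rate, but origin Beleth is not Drenesta; base rate stands.
Additional duty on 3120.48.56 from Beleth: +68.2%. Applied ad valorem rate: 11% + 68.2% = 79.2%.
Duty = €30,490.98 × 79.2% = €24,148.86.
Line 3 (5409.87.79, Drenesta, 2,648 units, €364,603.12):
Base rate for 5409.87.79 is 11.5% + €0.48/unit.
Origin Drenesta qualifies under the Galoria–Drenesta agreement and 5409.87.79 is covered: preferential rate 5% applies instead.
Duty = €364,603.12 × 5% = €18,230.16.
Total = €18,733.68 + €24,148.86 + €18,230.16 = €61,112.70.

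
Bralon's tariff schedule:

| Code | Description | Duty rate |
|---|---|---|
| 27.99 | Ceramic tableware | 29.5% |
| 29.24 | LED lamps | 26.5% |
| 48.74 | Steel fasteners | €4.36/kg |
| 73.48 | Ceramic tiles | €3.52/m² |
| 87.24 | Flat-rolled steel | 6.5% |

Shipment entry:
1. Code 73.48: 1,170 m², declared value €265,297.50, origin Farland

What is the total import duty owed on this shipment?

€4,118.40

Line 1 (73.48, Farland, 1,170 m², €265,297.50):
Base rate for 73.48 is €3.52/m².
Duty = 1,170 × €3.52 = €4,118.40.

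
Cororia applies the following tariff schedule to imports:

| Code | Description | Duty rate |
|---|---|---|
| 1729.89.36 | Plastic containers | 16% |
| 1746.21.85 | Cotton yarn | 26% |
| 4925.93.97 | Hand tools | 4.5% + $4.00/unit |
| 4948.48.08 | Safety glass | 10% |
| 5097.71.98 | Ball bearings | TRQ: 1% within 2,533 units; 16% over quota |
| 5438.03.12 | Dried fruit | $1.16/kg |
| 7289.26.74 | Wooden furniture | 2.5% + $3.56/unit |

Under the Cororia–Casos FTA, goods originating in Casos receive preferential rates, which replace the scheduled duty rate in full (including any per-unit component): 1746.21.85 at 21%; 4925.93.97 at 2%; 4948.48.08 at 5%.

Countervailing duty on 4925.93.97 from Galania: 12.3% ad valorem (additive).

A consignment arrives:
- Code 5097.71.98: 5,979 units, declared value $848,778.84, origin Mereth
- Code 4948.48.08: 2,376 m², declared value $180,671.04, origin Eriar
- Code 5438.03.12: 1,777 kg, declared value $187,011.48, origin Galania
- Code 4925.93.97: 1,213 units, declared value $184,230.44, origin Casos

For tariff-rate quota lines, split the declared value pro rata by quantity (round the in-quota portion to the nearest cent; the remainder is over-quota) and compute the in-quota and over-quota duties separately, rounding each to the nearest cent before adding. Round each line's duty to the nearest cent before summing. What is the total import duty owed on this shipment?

Line 1 (5097.71.98, Mereth, 5,979 units, $848,778.84):
Code 5097.71.98 is under a tariff-rate quota (threshold 2,533 units). In-quota: 2,533 units at 1%; over-quota: 3,446 units at 16%.
Pro-rata value split: in-quota = $848,778.84 × 2,533/5,979 = $359,584.68; over-quota = $848,778.84 − $359,584.68 = $489,194.16.
In-quota duty = $359,584.68 × 1% = $3,595.85. Over-quota duty = $489,194.16 × 16% = $78,271.07.
Line duty = $3,595.85 + $78,271.07 = $81,866.92.
Line 2 (4948.48.08, Eriar, 2,376 m², $180,671.04):
Base rate for 4948.48.08 is 10%.
4948.48.08 has an FTA preferential rate, but origin Eriar is not Casos; base rate stands.
Duty = $180,671.04 × 10% = $18,067.10.
Line 3 (5438.03.12, Galania, 1,777 kg, $187,011.48):
Base rate for 5438.03.12 is $1.16/kg.
Duty = 1,777 × $1.16 = $2,061.32.
Line 4 (4925.93.97, Casos, 1,213 units, $184,230.44):
Base rate for 4925.93.97 is 4.5% + $4.00/unit.
Origin Casos qualifies under the Cororia–Casos agreement and 4925.93.97 is covered: preferential rate 2% applies instead.
The additional-duty order on 4925.93.97 targets Galania, not Casos; it does not apply.
Duty = $184,230.44 × 2% = $3,684.61.
Total = $81,866.92 + $18,067.10 + $2,061.32 + $3,684.61 = $105,679.95.

$105,679.95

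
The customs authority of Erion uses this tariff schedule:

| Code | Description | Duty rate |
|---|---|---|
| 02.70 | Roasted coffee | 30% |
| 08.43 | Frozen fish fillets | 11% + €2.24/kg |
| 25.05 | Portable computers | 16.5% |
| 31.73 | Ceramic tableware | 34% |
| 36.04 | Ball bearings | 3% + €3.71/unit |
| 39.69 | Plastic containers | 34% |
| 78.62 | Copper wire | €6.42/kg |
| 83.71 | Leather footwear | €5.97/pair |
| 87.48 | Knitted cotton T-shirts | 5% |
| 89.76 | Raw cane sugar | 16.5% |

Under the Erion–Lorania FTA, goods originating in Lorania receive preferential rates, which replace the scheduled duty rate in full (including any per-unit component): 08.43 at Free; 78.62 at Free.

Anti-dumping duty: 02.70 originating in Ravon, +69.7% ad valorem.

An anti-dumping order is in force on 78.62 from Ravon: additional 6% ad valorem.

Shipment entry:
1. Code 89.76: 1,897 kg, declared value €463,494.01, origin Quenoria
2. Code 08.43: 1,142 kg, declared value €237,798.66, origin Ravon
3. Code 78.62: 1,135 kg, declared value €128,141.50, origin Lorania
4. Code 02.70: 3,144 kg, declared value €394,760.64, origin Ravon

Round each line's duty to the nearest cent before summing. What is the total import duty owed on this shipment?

Line 1 (89.76, Quenoria, 1,897 kg, €463,494.01):
Base rate for 89.76 is 16.5%.
Duty = €463,494.01 × 16.5% = €76,476.51.
Line 2 (08.43, Ravon, 1,142 kg, €237,798.66):
Base rate for 08.43 is 11% + €2.24/kg.
08.43 has an FTA preferential rate, but origin Ravon is not Lorania; base rate stands.
Duty = €237,798.66 × 11% + 1,142 × €2.24 = €28,715.93.
Line 3 (78.62, Lorania, 1,135 kg, €128,141.50):
Base rate for 78.62 is €6.42/kg.
Origin Lorania qualifies under the Erion–Lorania agreement and 78.62 is covered: preferential rate Free applies instead.
The additional-duty order on 78.62 targets Ravon, not Lorania; it does not apply.
Duty = €128,141.50 × 0% = €0.00.
Line 4 (02.70, Ravon, 3,144 kg, €394,760.64):
Base rate for 02.70 is 30%.
Additional duty on 02.70 from Ravon: +69.7%. Applied ad valorem rate: 30% + 69.7% = 99.7%.
Duty = €394,760.64 × 99.7% = €393,576.36.
Total = €76,476.51 + €28,715.93 + €0.00 + €393,576.36 = €498,768.80.

€498,768.80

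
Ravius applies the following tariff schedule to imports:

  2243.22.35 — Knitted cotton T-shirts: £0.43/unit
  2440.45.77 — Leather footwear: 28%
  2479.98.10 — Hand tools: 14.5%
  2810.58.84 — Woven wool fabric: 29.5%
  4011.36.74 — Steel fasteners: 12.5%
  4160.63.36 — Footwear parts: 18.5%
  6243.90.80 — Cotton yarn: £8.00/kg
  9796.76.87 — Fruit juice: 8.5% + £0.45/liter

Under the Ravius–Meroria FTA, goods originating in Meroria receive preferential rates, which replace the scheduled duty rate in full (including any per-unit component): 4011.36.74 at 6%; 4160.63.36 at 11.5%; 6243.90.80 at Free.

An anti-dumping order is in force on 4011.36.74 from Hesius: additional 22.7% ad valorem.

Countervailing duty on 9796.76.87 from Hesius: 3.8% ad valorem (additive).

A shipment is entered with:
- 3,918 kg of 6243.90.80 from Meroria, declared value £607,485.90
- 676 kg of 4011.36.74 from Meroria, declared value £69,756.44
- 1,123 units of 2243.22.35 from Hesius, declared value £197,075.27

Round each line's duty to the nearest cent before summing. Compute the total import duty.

£4,668.28

Line 1 (6243.90.80, Meroria, 3,918 kg, £607,485.90):
Base rate for 6243.90.80 is £8.00/kg.
Origin Meroria qualifies under the Ravius–Meroria agreement and 6243.90.80 is covered: preferential rate Free applies instead.
Duty = £607,485.90 × 0% = £0.00.
Line 2 (4011.36.74, Meroria, 676 kg, £69,756.44):
Base rate for 4011.36.74 is 12.5%.
Origin Meroria qualifies under the Ravius–Meroria agreement and 4011.36.74 is covered: preferential rate 6% applies instead.
The additional-duty order on 4011.36.74 targets Hesius, not Meroria; it does not apply.
Duty = £69,756.44 × 6% = £4,185.39.
Line 3 (2243.22.35, Hesius, 1,123 units, £197,075.27):
Base rate for 2243.22.35 is £0.43/unit.
Duty = 1,123 × £0.43 = £482.89.
Total = £0.00 + £4,185.39 + £482.89 = £4,668.28.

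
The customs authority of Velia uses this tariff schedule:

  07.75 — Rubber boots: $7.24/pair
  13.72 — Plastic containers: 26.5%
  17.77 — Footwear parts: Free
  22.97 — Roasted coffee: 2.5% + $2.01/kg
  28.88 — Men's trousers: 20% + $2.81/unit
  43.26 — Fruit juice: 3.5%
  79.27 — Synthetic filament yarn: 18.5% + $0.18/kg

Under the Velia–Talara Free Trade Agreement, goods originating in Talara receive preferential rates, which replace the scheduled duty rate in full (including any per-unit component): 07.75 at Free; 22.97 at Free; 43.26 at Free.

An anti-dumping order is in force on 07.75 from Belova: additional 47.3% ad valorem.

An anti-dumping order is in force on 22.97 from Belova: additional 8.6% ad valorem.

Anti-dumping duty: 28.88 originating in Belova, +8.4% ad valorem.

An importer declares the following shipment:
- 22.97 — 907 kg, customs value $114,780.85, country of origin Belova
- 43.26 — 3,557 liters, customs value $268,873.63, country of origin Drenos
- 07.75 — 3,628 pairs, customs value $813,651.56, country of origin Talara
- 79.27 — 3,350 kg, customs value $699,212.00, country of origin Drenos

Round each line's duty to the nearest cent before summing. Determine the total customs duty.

$153,931.54

Line 1 (22.97, Belova, 907 kg, $114,780.85):
Base rate for 22.97 is 2.5% + $2.01/kg.
22.97 has an FTA preferential rate, but origin Belova is not Talara; base rate stands.
Additional duty on 22.97 from Belova: +8.6%. Applied ad valorem rate: 2.5% + 8.6% = 11.1%.
Duty = $114,780.85 × 11.1% + 907 × $2.01 = $14,563.74.
Line 2 (43.26, Drenos, 3,557 liters, $268,873.63):
Base rate for 43.26 is 3.5%.
43.26 has an FTA preferential rate, but origin Drenos is not Talara; base rate stands.
Duty = $268,873.63 × 3.5% = $9,410.58.
Line 3 (07.75, Talara, 3,628 pairs, $813,651.56):
Base rate for 07.75 is $7.24/pair.
Origin Talara qualifies under the Velia–Talara agreement and 07.75 is covered: preferential rate Free applies instead.
The additional-duty order on 07.75 targets Belova, not Talara; it does not apply.
Duty = $813,651.56 × 0% = $0.00.
Line 4 (79.27, Drenos, 3,350 kg, $699,212.00):
Base rate for 79.27 is 18.5% + $0.18/kg.
Duty = $699,212.00 × 18.5% + 3,350 × $0.18 = $129,957.22.
Total = $14,563.74 + $9,410.58 + $0.00 + $129,957.22 = $153,931.54.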